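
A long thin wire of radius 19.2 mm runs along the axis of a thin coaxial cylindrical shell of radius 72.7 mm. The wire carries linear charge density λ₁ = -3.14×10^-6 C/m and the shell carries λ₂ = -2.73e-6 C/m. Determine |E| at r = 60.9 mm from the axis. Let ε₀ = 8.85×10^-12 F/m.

|E| = 9.27×10^5 V/m

Choose a coaxial cylinder of radius r = 60.9 mm (arbitrary length L) as the Gaussian surface (between the conductors, 19.2 mm < r < 72.7 mm).
Only the inner wire is enclosed; the outer shell contributes nothing inside itself. λ_enc = λ₁ = -3.14e-6 C/m.
Since E is radial and uniform over the curved surface, Φ = E·2πrL = Q_enc/ε₀ = λ_enc L/ε₀.
E = |λ_enc|/(2πε₀r) = (3.14e-6)/(2π·8.85×10^-12·0.0609) = 9.27×10^5 N/C.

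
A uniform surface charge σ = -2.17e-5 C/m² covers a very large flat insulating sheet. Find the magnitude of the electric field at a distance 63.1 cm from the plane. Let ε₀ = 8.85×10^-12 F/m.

E = 1.23e6 V/m

Choose a cylindrical pillbox piercing the sheet, end faces (area A) parallel to it.
Flux Φ = 2EA and Q_enc = σA, so 2EA = σA/ε₀ ⇒ E = |σ|/(2ε₀), independent of distance.
E = |σ|/(2ε₀) = (2.17×10^-5)/(2·8.85×10^-12) = 1.23×10^6 N/C.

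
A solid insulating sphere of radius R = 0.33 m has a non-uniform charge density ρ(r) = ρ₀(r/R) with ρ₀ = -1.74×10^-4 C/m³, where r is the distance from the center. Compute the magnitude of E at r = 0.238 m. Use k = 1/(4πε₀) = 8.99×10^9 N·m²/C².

Symmetry ⇒ E = E(r) r̂. Gaussian sphere of radius r = 0.238 m (r < R).
Integrate the density: Q_enc = 4π ∫₀^r ρ₀(r'/R)^1 r'² dr' = 4πρ₀ r^4/(4·R) = -5.315×10^-6 C.
Since E is radial and uniform over the Gaussian sphere, Φ = E·4πr² = Q_enc/ε₀.
E = k|Q_enc|/r² = (8.99×10^9)(5.315×10^-6)/(0.238)² = 8.44×10^5 N/C.

E ≈ 8.44×10^5 V/m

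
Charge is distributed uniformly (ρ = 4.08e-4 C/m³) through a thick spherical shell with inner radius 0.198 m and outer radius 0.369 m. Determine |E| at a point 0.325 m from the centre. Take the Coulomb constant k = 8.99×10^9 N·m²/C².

Use a concentric Gaussian sphere at r = 0.325 m (within the shell material, 0.198 m < r < 0.369 m).
Enclosed charge is the volume from a to r: Q_enc = (4π/3)ρ(r³ − a³) = 4.54×10^-5 C.
Gauss's law: E·4πr² = Q_enc/ε₀.
E = k|Q_enc|/r² = (8.99×10^9)(4.54×10^-5)/(0.325)² = 3.86×10^6 N/C.

3.86e6 V/m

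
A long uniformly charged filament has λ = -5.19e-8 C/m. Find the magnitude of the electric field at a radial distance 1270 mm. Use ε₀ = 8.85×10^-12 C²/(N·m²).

By cylindrical symmetry E is radial; use a coaxial Gaussian cylinder of radius 1270 mm and length L.
Q_enc = λL, so λ_enc = -5.19×10^-8 C/m.
Gauss's law: E·2πrL = λ_enc L/ε₀.
E = |λ_enc|/(2πε₀r) = (5.19×10^-8)/(2π·8.85×10^-12·1.27) = 735 N/C.

E ≈ 735 N/C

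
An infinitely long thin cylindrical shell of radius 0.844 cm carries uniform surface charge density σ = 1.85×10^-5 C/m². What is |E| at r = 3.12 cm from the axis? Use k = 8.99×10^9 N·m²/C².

|E| ≈ 5.65e5 V/m

By cylindrical symmetry E is radial; use a coaxial Gaussian cylinder of radius 3.12 cm and length L (r > 0.844 cm).
The whole shell is enclosed: λ_enc = σ·2πR = (1.85×10^-5)·2π·(0.00844) = 9.811×10^-7 C/m.
By Gauss's law (flux through the curved wall only), E·2πrL = λ_enc L/ε₀.
E = 2k|λ_enc|/r = 2(8.99×10^9)(9.811×10^-7)/(0.0312) = 5.65×10^5 N/C.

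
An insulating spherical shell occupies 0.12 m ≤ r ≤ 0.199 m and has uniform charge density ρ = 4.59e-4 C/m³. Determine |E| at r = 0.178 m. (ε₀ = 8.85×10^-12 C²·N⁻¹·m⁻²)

Symmetry ⇒ E = E(r) r̂. Gaussian sphere of radius r = 0.178 m (within the shell material, 0.12 m < r < 0.199 m).
Enclosed charge is the volume from a to r: Q_enc = (4π/3)ρ(r³ − a³) = 7.521×10^-6 C.
Gauss's law: E·4πr² = Q_enc/ε₀.
E = |Q_enc|/(4πε₀r²) = (7.521×10^-6)/(4π·8.85×10^-12·(0.178)²) = 2.13×10^6 N/C.

|E| ≈ 2.13×10^6 V/m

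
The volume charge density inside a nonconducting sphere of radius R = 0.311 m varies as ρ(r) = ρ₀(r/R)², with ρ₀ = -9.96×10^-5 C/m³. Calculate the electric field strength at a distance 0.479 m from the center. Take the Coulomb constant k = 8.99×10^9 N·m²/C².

By spherical symmetry E is radial; choose a Gaussian sphere of radius r = 0.479 m (r > R, all charge enclosed).
Q_enc = 4π ∫₀^R ρ₀(r'/R)^2 r'² dr' = 4πρ₀R³/5 = -7.53×10^-6 C.
Gauss's law: E·4πr² = Q_enc/ε₀.
E = k|Q_enc|/r² = (8.99×10^9)(7.53×10^-6)/(0.479)² = 2.95×10^5 N/C.

E ≈ 2.95e5 N/C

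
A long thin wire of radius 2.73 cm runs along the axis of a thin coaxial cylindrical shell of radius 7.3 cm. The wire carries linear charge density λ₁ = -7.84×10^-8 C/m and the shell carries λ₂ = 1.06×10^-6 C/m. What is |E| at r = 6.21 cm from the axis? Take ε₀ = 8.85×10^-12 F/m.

|E| = 2.27×10^4 V/m

Coaxial Gaussian cylinder, radius r = 6.21 cm, length L (between the conductors, 2.73 cm < r < 7.3 cm).
The shell at 7.3 cm lies outside the Gaussian surface, so λ_enc = λ₁ = -7.84e-8 C/m.
Gauss's law: E·2πrL = λ_enc L/ε₀.
E = |λ_enc|/(2πε₀r) = (7.84e-8)/(2π·8.85×10^-12·0.0621) = 2.27×10^4 N/C.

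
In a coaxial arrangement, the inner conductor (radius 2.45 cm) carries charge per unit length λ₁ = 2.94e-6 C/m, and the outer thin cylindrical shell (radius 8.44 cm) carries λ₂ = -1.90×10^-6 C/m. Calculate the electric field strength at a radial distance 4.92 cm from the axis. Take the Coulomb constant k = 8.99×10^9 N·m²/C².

Take a coaxial cylindrical Gaussian surface of radius r = 4.92 cm and length L (between the conductors, 2.45 cm < r < 8.44 cm).
The shell at 8.44 cm lies outside the Gaussian surface, so λ_enc = λ₁ = 2.94e-6 C/m.
By Gauss's law (flux through the curved wall only), E·2πrL = λ_enc L/ε₀.
E = 2k|λ_enc|/r = 2(8.99×10^9)(2.94e-6)/(0.0492) = 1.07e6 N/C.

E = 1.07×10^6 V/m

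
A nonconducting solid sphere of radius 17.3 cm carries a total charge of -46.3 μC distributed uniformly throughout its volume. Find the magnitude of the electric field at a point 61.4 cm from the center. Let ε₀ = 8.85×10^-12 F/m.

Use a concentric Gaussian sphere at r = 61.4 cm (r > R, so the entire charge is enclosed).
Q_enc = -46.3 μC = -4.63×10^-5 C.
Gauss's law: E·4πr² = Q_enc/ε₀.
E = |Q_enc|/(4πε₀r²) = (4.63×10^-5)/(4π·8.85×10^-12·(0.614)²) = 1.10×10^6 N/C.

E ≈ 1.10e6 V/m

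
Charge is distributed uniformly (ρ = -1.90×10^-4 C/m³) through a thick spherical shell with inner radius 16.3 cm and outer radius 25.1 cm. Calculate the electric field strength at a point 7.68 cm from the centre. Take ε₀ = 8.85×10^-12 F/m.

E = 0 (no enclosed charge)

Use a concentric Gaussian sphere at r = 7.68 cm (r < 16.3 cm, inside the empty cavity).
No charge is enclosed, so by Gauss's law E·4πr² = 0 ⇒ E = 0.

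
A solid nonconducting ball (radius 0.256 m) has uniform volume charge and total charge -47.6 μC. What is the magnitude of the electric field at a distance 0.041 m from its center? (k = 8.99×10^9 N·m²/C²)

Use a concentric Gaussian sphere at r = 0.041 m (r < R).
Only the charge within r is enclosed: Q_enc = Q·(r/R)³ = (-47.6 μC)·(0.041 m/0.256 m)³ = -1.955e-7 C.
Gauss's law: E·4πr² = Q_enc/ε₀.
E = k|Q_enc|/r² = (8.99×10^9)(1.955e-7)/(0.041)² = 1.05×10^6 N/C.

|E| ≈ 1.05×10^6 N/C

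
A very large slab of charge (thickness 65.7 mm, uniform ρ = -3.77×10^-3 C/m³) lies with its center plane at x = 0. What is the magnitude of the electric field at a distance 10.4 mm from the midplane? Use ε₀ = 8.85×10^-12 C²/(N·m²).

|E| = 4.43×10^6 N/C

By symmetry E is perpendicular to the slab. A Gaussian pillbox from −10.4 mm to +10.4 mm (face area A) lies entirely within the slab.
Q_enc = ρ·(2x)·A and flux = 2EA, so 2EA = 2ρxA/ε₀ ⇒ E = |ρ|x/ε₀.
E = (3.77×10^-3)(0.0104)/(8.85×10^-12) = 4.43e6 N/C.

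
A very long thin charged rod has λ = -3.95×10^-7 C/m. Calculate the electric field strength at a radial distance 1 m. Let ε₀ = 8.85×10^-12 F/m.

Take a coaxial cylindrical Gaussian surface of radius r = 1 m and length L.
Q_enc = λL, so λ_enc = -3.95×10^-7 C/m.
Gauss's law: E·2πrL = λ_enc L/ε₀.
E = |λ_enc|/(2πε₀r) = (3.95×10^-7)/(2π·8.85×10^-12·1) = 7.10e3 N/C.

7.10×10^3 V/m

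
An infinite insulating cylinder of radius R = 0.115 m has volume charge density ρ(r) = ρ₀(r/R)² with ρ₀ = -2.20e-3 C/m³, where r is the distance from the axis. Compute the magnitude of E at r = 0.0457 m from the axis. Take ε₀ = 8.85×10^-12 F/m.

Choose a coaxial cylinder of radius r = 0.0457 m (arbitrary length L) as the Gaussian surface (r < R).
Integrating ρ over the cross-section to radius r: λ_enc = (2πρ₀/R²) ∫₀^r r'^3 dr' = 2πρ₀ r^4/(4·R²) = -1.14×10^-6 C/m.
Gauss's law: E·2πrL = λ_enc L/ε₀.
E = |λ_enc|/(2πε₀r) = (1.14×10^-6)/(2π·8.85×10^-12·0.0457) = 4.49×10^5 N/C.

4.49×10^5 N/C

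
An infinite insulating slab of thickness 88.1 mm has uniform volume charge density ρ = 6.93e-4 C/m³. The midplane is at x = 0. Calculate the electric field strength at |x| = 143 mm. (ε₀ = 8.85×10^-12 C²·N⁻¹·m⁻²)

The point |x| = 143 mm lies outside the slab (half-thickness 0.04405 m). A symmetric pillbox spanning the full slab encloses Q_enc = ρ·d·A.
Flux = 2EA ⇒ E = |ρ|d/(2ε₀), independent of distance outside.
E = (6.93×10^-4)(0.0881)/(2·8.85×10^-12) = 3.45×10^6 N/C.

|E| = 3.45×10^6 V/m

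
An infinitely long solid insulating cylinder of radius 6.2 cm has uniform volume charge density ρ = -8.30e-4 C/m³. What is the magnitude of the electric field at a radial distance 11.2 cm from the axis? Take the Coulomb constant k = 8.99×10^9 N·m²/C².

By cylindrical symmetry E is radial; use a coaxial Gaussian cylinder of radius 11.2 cm and length L (r > 6.2 cm, full cross-section enclosed).
λ_enc = ρ·πR² = (-8.30e-4)π(0.062)² = -1.002×10^-5 C/m.
Gauss's law: E·2πrL = λ_enc L/ε₀.
E = 2k|λ_enc|/r = 2(8.99×10^9)(1.002×10^-5)/(0.112) = 1.61×10^6 N/C.

E ≈ 1.61×10^6 V/m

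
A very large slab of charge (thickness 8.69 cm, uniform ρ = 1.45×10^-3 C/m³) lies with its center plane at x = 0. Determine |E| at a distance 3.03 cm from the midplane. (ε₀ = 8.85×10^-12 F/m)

E ≈ 4.96e6 V/m

By symmetry E is perpendicular to the slab. A Gaussian pillbox from −3.03 cm to +3.03 cm (face area A) lies entirely within the slab.
Q_enc = ρ·(2x)·A and flux = 2EA, so 2EA = 2ρxA/ε₀ ⇒ E = |ρ|x/ε₀.
E = (1.45×10^-3)(0.0303)/(8.85×10^-12) = 4.96e6 N/C.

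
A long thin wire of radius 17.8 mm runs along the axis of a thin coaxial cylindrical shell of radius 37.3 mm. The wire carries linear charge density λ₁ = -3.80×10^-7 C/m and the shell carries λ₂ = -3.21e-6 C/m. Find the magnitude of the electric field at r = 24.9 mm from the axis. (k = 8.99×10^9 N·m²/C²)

E = 2.74×10^5 N/C

Coaxial Gaussian cylinder, radius r = 24.9 mm, length L (between the conductors, 17.8 mm < r < 37.3 mm).
The shell at 37.3 mm lies outside the Gaussian surface, so λ_enc = λ₁ = -3.80×10^-7 C/m.
Since E is radial and uniform over the curved surface, Φ = E·2πrL = Q_enc/ε₀ = λ_enc L/ε₀.
E = 2k|λ_enc|/r = 2(8.99×10^9)(3.80×10^-7)/(0.0249) = 2.74×10^5 N/C.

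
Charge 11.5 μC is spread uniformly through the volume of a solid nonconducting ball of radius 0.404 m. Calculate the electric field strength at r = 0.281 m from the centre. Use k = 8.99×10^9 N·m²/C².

Symmetry ⇒ E = E(r) r̂. Gaussian sphere of radius r = 0.281 m (r < R).
For a uniform sphere the enclosed fraction is (r/R)³, so Q_enc = (11.5 μC)(0.281/0.404)³ = 3.87×10^-6 C.
Gauss's law: E·4πr² = Q_enc/ε₀.
E = k|Q_enc|/r² = (8.99×10^9)(3.87e-6)/(0.281)² = 4.41e5 N/C.

E ≈ 4.41×10^5 N/C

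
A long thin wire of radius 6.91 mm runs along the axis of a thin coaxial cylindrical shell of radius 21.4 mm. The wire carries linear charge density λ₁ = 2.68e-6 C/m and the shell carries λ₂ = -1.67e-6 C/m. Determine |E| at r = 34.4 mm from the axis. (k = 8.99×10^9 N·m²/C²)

|E| = 5.28×10^5 N/C

Take a coaxial cylindrical Gaussian surface of radius r = 34.4 mm and length L (r > 21.4 mm, enclosing both).
λ_enc = λ₁ + λ₂ = (2.68×10^-6) + (-1.67×10^-6) = 1.01×10^-6 C/m.
Applying ∮E·dA = Q_enc/ε₀ with the end caps contributing no flux:
E = 2k|λ_enc|/r = 2(8.99×10^9)(1.01×10^-6)/(0.0344) = 5.28×10^5 N/C.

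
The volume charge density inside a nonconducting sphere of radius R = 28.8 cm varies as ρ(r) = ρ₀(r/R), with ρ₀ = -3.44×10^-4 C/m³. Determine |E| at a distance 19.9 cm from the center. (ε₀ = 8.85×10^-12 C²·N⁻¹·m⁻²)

Use a concentric Gaussian sphere at r = 19.9 cm (r < R).
Q_enc = ∫₀^r ρ(r')·4πr'² dr' = (4πρ₀/R) ∫₀^r r'^3 dr' = 4πρ₀ r^4/(4·R) = -5.885×10^-6 C.
Since E is radial and uniform over the Gaussian sphere, Φ = E·4πr² = Q_enc/ε₀.
E = |Q_enc|/(4πε₀r²) = (5.885×10^-6)/(4π·8.85×10^-12·(0.199)²) = 1.34e6 N/C.

E ≈ 1.34×10^6 N/C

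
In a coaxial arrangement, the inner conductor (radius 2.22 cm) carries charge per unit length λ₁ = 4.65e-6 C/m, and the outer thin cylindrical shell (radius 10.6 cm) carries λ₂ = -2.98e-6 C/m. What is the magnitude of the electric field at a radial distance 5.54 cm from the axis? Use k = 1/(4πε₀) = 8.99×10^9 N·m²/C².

|E| ≈ 1.51×10^6 N/C

Coaxial Gaussian cylinder, radius r = 5.54 cm, length L (between the conductors, 2.22 cm < r < 10.6 cm).
Only the inner wire is enclosed; the outer shell contributes nothing inside itself. λ_enc = λ₁ = 4.65×10^-6 C/m.
Applying ∮E·dA = Q_enc/ε₀ with the end caps contributing no flux:
E = 2k|λ_enc|/r = 2(8.99×10^9)(4.65×10^-6)/(0.0554) = 1.51e6 N/C.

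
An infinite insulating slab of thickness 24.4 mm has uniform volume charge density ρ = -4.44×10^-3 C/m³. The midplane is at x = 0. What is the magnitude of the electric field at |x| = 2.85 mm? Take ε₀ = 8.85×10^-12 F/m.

By symmetry E is perpendicular to the slab. A Gaussian pillbox from −2.85 mm to +2.85 mm (face area A) lies entirely within the slab.
Q_enc = ρ·(2x)·A and flux = 2EA, so 2EA = 2ρxA/ε₀ ⇒ E = |ρ|x/ε₀.
E = (4.44e-3)(0.00285)/(8.85×10^-12) = 1.43e6 N/C.

E = 1.43×10^6 N/C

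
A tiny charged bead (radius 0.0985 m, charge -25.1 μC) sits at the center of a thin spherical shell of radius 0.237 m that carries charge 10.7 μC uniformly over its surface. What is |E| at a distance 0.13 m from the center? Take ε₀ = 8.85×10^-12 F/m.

Take a concentric spherical Gaussian surface of radius r = 0.13 m (between the bodies, 0.0985 m < r < 0.237 m).
Only the inner charge is enclosed; the outer shell contributes nothing inside itself. Q_enc = -25.1 μC = -2.51×10^-5 C.
Applying ∮E·dA = Q_enc/ε₀ with Φ = E(4πr²):
E = |Q_enc|/(4πε₀r²) = (2.51×10^-5)/(4π·8.85×10^-12·(0.13)²) = 1.34×10^7 N/C.

E = 1.34×10^7 N/C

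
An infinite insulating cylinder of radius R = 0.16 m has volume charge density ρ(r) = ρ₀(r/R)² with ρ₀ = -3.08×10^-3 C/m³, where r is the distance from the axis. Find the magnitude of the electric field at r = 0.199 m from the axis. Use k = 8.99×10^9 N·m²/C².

|E| = 1.12×10^7 V/m

Choose a coaxial cylinder of radius r = 0.199 m (arbitrary length L) as the Gaussian surface (r > R, full charge per length enclosed).
λ_enc = 2π ∫₀^R ρ₀(r'/R)^2 r' dr' = 2πρ₀R²/4 = -1.239e-4 C/m.
By Gauss's law (flux through the curved wall only), E·2πrL = λ_enc L/ε₀.
E = 2k|λ_enc|/r = 2(8.99×10^9)(1.239e-4)/(0.199) = 1.12×10^7 N/C.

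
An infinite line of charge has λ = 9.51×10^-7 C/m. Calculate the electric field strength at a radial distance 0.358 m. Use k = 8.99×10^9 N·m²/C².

E ≈ 4.78×10^4 V/m

Coaxial Gaussian cylinder, radius r = 0.358 m, length L.
Q_enc = λL, so λ_enc = 9.51e-7 C/m.
Since E is radial and uniform over the curved surface, Φ = E·2πrL = Q_enc/ε₀ = λ_enc L/ε₀.
E = 2k|λ_enc|/r = 2(8.99×10^9)(9.51×10^-7)/(0.358) = 4.78e4 N/C.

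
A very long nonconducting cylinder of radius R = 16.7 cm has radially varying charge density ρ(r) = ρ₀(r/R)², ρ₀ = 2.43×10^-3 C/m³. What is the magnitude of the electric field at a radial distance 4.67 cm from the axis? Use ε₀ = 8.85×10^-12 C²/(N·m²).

2.51×10^5 N/C

Coaxial Gaussian cylinder, radius r = 4.67 cm, length L (r < R).
Integrating ρ over the cross-section to radius r: λ_enc = (2πρ₀/R²) ∫₀^r r'^3 dr' = 2πρ₀ r^4/(4·R²) = 6.51×10^-7 C/m.
Since E is radial and uniform over the curved surface, Φ = E·2πrL = Q_enc/ε₀ = λ_enc L/ε₀.
E = |λ_enc|/(2πε₀r) = (6.51×10^-7)/(2π·8.85×10^-12·0.0467) = 2.51×10^5 N/C.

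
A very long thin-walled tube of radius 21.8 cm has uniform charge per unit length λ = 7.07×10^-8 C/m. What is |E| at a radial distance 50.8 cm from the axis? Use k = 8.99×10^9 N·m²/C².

Choose a coaxial cylinder of radius r = 50.8 cm (arbitrary length L) as the Gaussian surface (r > 21.8 cm).
The full line charge is enclosed: λ_enc = 7.07×10^-8 C/m.
Since E is radial and uniform over the curved surface, Φ = E·2πrL = Q_enc/ε₀ = λ_enc L/ε₀.
E = 2k|λ_enc|/r = 2(8.99×10^9)(7.07×10^-8)/(0.508) = 2.50×10^3 N/C.

|E| = 2.50×10^3 N/C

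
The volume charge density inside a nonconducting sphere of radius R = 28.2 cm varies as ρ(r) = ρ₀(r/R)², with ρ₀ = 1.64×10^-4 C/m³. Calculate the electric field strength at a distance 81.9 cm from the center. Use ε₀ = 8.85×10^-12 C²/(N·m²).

Use a concentric Gaussian sphere at r = 81.9 cm (r > R, all charge enclosed).
Q_enc = 4π ∫₀^R ρ₀(r'/R)^2 r'² dr' = 4πρ₀R³/5 = 9.243×10^-6 C.
By Gauss's law, ∮E·dA = E·4πr² = Q_enc/ε₀.
E = |Q_enc|/(4πε₀r²) = (9.243×10^-6)/(4π·8.85×10^-12·(0.819)²) = 1.24×10^5 N/C.

E = 1.24×10^5 N/C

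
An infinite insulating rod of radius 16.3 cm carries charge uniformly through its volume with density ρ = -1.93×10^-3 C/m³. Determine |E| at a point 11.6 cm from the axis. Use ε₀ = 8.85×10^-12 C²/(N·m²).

Choose a coaxial cylinder of radius r = 11.6 cm (arbitrary length L) as the Gaussian surface (r < R).
Charge inside radius r per length L is ρ·πr²·L, so λ_enc = ρπr² = -8.159×10^-5 C/m.
Gauss's law: E·2πrL = λ_enc L/ε₀.
E = |λ_enc|/(2πε₀r) = (8.159×10^-5)/(2π·8.85×10^-12·0.116) = 1.26×10^7 N/C.

E = 1.26e7 N/C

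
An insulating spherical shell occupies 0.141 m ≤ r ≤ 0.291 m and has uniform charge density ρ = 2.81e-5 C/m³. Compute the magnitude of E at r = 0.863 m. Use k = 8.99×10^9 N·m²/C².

E ≈ 3.10×10^4 N/C

By spherical symmetry E is radial; choose a Gaussian sphere of radius r = 0.863 m (r > 0.291 m, enclosing the whole shell).
Q_enc = ρ·(4π/3)(b³ − a³) = (2.81×10^-5)·(4π/3)·((0.291)³ − (0.141)³) = 2.571×10^-6 C.
Since E is radial and uniform over the Gaussian sphere, Φ = E·4πr² = Q_enc/ε₀.
E = k|Q_enc|/r² = (8.99×10^9)(2.571e-6)/(0.863)² = 3.10×10^4 N/C.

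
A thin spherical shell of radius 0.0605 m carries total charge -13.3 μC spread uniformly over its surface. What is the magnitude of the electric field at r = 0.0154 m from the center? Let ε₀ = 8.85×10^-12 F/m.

Take a concentric spherical Gaussian surface of radius r = 0.0154 m (inside the shell, r < 0.0605 m).
All the charge is outside the Gaussian surface: Q_enc = 0, hence E = 0 everywhere inside the shell.

E = 0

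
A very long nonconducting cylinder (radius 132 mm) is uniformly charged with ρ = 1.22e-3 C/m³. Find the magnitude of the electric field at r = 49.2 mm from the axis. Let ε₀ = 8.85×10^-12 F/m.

Coaxial Gaussian cylinder, radius r = 49.2 mm, length L (r < R).
Charge inside radius r per length L is ρ·πr²·L, so λ_enc = ρπr² = 9.278e-6 C/m.
Gauss's law: E·2πrL = λ_enc L/ε₀.
E = |λ_enc|/(2πε₀r) = (9.278×10^-6)/(2π·8.85×10^-12·0.0492) = 3.39×10^6 N/C.

3.39e6 N/C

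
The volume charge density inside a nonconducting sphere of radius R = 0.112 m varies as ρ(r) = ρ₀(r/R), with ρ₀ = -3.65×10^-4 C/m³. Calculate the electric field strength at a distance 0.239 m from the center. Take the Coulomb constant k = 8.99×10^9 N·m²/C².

|E| = 2.54×10^5 V/m

Take a concentric spherical Gaussian surface of radius r = 0.239 m (r > R, all charge enclosed).
Q_enc = 4π ∫₀^R ρ₀(r'/R)^1 r'² dr' = 4πρ₀R³/4 = -1.611×10^-6 C.
By Gauss's law, ∮E·dA = E·4πr² = Q_enc/ε₀.
E = k|Q_enc|/r² = (8.99×10^9)(1.611e-6)/(0.239)² = 2.54×10^5 N/C.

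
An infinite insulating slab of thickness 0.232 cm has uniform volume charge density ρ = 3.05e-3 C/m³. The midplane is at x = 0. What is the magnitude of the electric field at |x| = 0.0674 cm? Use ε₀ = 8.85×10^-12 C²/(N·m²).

|E| ≈ 2.32×10^5 N/C

By symmetry E is perpendicular to the slab. A Gaussian pillbox from −0.0674 cm to +0.0674 cm (face area A) lies entirely within the slab.
Q_enc = ρ·(2x)·A and flux = 2EA, so 2EA = 2ρxA/ε₀ ⇒ E = |ρ|x/ε₀.
E = (3.05e-3)(0.000674)/(8.85×10^-12) = 2.32e5 N/C.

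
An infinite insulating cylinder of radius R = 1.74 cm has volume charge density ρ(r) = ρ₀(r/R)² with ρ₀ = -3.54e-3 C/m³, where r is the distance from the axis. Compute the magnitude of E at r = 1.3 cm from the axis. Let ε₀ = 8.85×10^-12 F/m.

|E| = 7.26×10^5 V/m

Choose a coaxial cylinder of radius r = 1.3 cm (arbitrary length L) as the Gaussian surface (r < R).
λ_enc = ∫₀^r ρ(r')·2πr' dr' = (2πρ₀/R²)·r^4/4 = -5.246×10^-7 C/m.
Applying ∮E·dA = Q_enc/ε₀ with the end caps contributing no flux:
E = |λ_enc|/(2πε₀r) = (5.246×10^-7)/(2π·8.85×10^-12·0.013) = 7.26×10^5 N/C.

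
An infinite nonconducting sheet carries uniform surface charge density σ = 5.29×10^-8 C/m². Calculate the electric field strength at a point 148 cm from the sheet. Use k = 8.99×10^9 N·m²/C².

E = 2.99e3 N/C

The symmetry is planar: E is normal to the sheet and the same magnitude on both sides. Take a pillbox straddling the sheet with end-cap area A.
Flux Φ = 2EA and Q_enc = σA, so 2EA = σA/ε₀ ⇒ E = |σ|/(2ε₀), independent of distance.
E = 2πk|σ| = 2π(8.99×10^9)(5.29e-8) = 2.99e3 N/C.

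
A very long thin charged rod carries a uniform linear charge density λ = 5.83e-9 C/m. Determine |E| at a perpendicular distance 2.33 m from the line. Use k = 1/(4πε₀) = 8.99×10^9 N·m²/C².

Choose a coaxial cylinder of radius r = 2.33 m (arbitrary length L) as the Gaussian surface.
Q_enc = λL, so λ_enc = 5.83×10^-9 C/m.
Gauss's law: E·2πrL = λ_enc L/ε₀.
E = 2k|λ_enc|/r = 2(8.99×10^9)(5.83e-9)/(2.33) = 45 N/C.

E = 45 N/C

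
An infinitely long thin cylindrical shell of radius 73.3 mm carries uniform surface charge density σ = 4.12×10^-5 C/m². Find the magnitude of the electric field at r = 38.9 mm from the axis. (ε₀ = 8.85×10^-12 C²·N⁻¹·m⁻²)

E = 0

Take a coaxial cylindrical Gaussian surface of radius r = 38.9 mm and length L (r < 73.3 mm, inside the shell).
No charge is enclosed, so Gauss's law gives E·2πrL = 0 ⇒ E = 0.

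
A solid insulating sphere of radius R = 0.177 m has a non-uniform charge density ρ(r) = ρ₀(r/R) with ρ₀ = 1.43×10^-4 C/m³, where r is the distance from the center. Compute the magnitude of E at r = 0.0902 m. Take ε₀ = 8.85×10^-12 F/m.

By spherical symmetry E is radial; choose a Gaussian sphere of radius r = 0.0902 m (r < R).
Q_enc = ∫₀^r ρ(r')·4πr'² dr' = (4πρ₀/R) ∫₀^r r'^3 dr' = 4πρ₀ r^4/(4·R) = 1.68e-7 C.
Applying ∮E·dA = Q_enc/ε₀ with Φ = E(4πr²):
E = |Q_enc|/(4πε₀r²) = (1.68e-7)/(4π·8.85×10^-12·(0.0902)²) = 1.86e5 N/C.

E = 1.86×10^5 N/C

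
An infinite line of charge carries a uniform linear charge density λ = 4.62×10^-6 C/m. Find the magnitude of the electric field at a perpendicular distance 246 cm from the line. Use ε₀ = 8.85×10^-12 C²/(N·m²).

E ≈ 3.38×10^4 V/m

Take a coaxial cylindrical Gaussian surface of radius r = 246 cm and length L.
Q_enc = λL, so λ_enc = 4.62×10^-6 C/m.
Gauss's law: E·2πrL = λ_enc L/ε₀.
E = |λ_enc|/(2πε₀r) = (4.62×10^-6)/(2π·8.85×10^-12·2.46) = 3.38×10^4 N/C.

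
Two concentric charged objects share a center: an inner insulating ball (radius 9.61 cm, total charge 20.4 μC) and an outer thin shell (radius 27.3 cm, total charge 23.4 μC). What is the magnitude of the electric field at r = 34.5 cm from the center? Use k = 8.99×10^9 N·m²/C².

E = 3.31e6 V/m

Use a concentric Gaussian sphere at r = 34.5 cm (r > 27.3 cm, enclosing both).
Q_enc = (20.4 μC) + (23.4 μC) = 4.38×10^-5 C.
Gauss's law: E·4πr² = Q_enc/ε₀.
E = k|Q_enc|/r² = (8.99×10^9)(4.38×10^-5)/(0.345)² = 3.31e6 N/C.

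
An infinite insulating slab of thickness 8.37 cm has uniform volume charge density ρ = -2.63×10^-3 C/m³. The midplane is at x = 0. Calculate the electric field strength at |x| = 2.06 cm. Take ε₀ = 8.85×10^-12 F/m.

|E| ≈ 6.12×10^6 V/m

By symmetry E is perpendicular to the slab. A Gaussian pillbox from −2.06 cm to +2.06 cm (face area A) lies entirely within the slab.
Q_enc = ρ·(2x)·A and flux = 2EA, so 2EA = 2ρxA/ε₀ ⇒ E = |ρ|x/ε₀.
E = (2.63×10^-3)(0.0206)/(8.85×10^-12) = 6.12e6 N/C.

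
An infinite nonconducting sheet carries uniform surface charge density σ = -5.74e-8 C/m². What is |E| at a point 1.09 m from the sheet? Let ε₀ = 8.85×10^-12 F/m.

Choose a cylindrical pillbox piercing the sheet, end faces (area A) parallel to it.
Flux Φ = 2EA and Q_enc = σA, so 2EA = σA/ε₀ ⇒ E = |σ|/(2ε₀), independent of distance.
E = |σ|/(2ε₀) = (5.74×10^-8)/(2·8.85×10^-12) = 3.24e3 N/C.

E ≈ 3.24×10^3 V/m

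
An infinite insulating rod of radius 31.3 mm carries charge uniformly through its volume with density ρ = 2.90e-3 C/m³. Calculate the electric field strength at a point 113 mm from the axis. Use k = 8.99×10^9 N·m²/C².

By cylindrical symmetry E is radial; use a coaxial Gaussian cylinder of radius 113 mm and length L (r > 31.3 mm, full cross-section enclosed).
λ_enc = ρ·πR² = (2.90×10^-3)π(0.0313)² = 8.926×10^-6 C/m.
Gauss's law: E·2πrL = λ_enc L/ε₀.
E = 2k|λ_enc|/r = 2(8.99×10^9)(8.926e-6)/(0.113) = 1.42×10^6 N/C.

E = 1.42×10^6 N/C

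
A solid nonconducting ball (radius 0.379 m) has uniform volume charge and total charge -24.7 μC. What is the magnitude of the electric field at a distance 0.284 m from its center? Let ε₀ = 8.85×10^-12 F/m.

|E| ≈ 1.16e6 N/C

Symmetry ⇒ E = E(r) r̂. Gaussian sphere of radius r = 0.284 m (r < R).
Only the charge within r is enclosed: Q_enc = Q·(r/R)³ = (-24.7 μC)·(0.284 m/0.379 m)³ = -1.039×10^-5 C.
Gauss's law: E·4πr² = Q_enc/ε₀.
E = |Q_enc|/(4πε₀r²) = (1.039×10^-5)/(4π·8.85×10^-12·(0.284)²) = 1.16×10^6 N/C.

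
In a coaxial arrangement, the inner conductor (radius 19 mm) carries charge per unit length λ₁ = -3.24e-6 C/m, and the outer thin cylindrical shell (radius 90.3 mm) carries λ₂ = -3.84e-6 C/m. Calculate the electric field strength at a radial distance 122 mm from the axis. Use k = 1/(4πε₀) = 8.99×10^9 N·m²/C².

1.04×10^6 N/C

By cylindrical symmetry E is radial; use a coaxial Gaussian cylinder of radius 122 mm and length L (r > 90.3 mm, enclosing both).
λ_enc = λ₁ + λ₂ = (-3.24e-6) + (-3.84×10^-6) = -7.08×10^-6 C/m.
By Gauss's law (flux through the curved wall only), E·2πrL = λ_enc L/ε₀.
E = 2k|λ_enc|/r = 2(8.99×10^9)(7.08×10^-6)/(0.122) = 1.04×10^6 N/C.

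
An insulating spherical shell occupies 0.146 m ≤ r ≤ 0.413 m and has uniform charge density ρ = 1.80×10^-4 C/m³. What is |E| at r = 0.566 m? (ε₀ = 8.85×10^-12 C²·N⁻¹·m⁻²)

E = 1.42e6 V/m

By spherical symmetry E is radial; choose a Gaussian sphere of radius r = 0.566 m (r > 0.413 m, enclosing the whole shell).
Q_enc = ρ·(4π/3)(b³ − a³) = (1.80×10^-4)·(4π/3)·((0.413)³ − (0.146)³) = 5.077e-5 C.
Applying ∮E·dA = Q_enc/ε₀ with Φ = E(4πr²):
E = |Q_enc|/(4πε₀r²) = (5.077×10^-5)/(4π·8.85×10^-12·(0.566)²) = 1.42×10^6 N/C.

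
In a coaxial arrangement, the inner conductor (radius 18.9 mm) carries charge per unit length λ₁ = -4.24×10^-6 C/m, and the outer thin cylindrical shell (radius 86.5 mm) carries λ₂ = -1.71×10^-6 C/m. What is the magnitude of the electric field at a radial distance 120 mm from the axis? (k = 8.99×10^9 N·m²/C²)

By cylindrical symmetry E is radial; use a coaxial Gaussian cylinder of radius 120 mm and length L (r > 86.5 mm, enclosing both).
λ_enc = λ₁ + λ₂ = (-4.24e-6) + (-1.71×10^-6) = -5.95×10^-6 C/m.
Applying ∮E·dA = Q_enc/ε₀ with the end caps contributing no flux:
E = 2k|λ_enc|/r = 2(8.99×10^9)(5.95e-6)/(0.12) = 8.92×10^5 N/C.

E ≈ 8.92e5 N/C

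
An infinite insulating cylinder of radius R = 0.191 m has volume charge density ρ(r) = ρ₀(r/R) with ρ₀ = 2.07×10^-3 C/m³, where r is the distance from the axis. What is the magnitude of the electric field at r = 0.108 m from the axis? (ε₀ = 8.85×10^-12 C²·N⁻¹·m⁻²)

E = 4.76×10^6 N/C

By cylindrical symmetry E is radial; use a coaxial Gaussian cylinder of radius 0.108 m and length L (r < R).
λ_enc = ∫₀^r ρ(r')·2πr' dr' = (2πρ₀/R)·r^3/3 = 2.859×10^-5 C/m.
By Gauss's law (flux through the curved wall only), E·2πrL = λ_enc L/ε₀.
E = |λ_enc|/(2πε₀r) = (2.859×10^-5)/(2π·8.85×10^-12·0.108) = 4.76×10^6 N/C.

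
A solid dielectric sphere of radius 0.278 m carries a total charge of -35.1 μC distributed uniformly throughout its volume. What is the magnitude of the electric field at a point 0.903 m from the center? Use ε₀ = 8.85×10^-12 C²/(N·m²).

Take a concentric spherical Gaussian surface of radius r = 0.903 m (r > R, so the entire charge is enclosed).
Q_enc = -35.1 μC = -3.51×10^-5 C.
Applying ∮E·dA = Q_enc/ε₀ with Φ = E(4πr²):
E = |Q_enc|/(4πε₀r²) = (3.51e-5)/(4π·8.85×10^-12·(0.903)²) = 3.87e5 N/C.

E = 3.87×10^5 N/C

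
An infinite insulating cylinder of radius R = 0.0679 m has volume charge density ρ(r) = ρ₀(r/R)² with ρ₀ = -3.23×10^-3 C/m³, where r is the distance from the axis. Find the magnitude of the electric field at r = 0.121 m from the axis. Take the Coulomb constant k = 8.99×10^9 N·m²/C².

Choose a coaxial cylinder of radius r = 0.121 m (arbitrary length L) as the Gaussian surface (r > R, full charge per length enclosed).
λ_enc = 2π ∫₀^R ρ₀(r'/R)^2 r' dr' = 2πρ₀R²/4 = -2.339e-5 C/m.
Since E is radial and uniform over the curved surface, Φ = E·2πrL = Q_enc/ε₀ = λ_enc L/ε₀.
E = 2k|λ_enc|/r = 2(8.99×10^9)(2.339×10^-5)/(0.121) = 3.48×10^6 N/C.

E = 3.48e6 N/C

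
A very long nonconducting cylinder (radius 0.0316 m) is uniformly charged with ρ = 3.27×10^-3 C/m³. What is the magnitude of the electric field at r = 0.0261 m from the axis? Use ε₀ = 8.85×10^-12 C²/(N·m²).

By cylindrical symmetry E is radial; use a coaxial Gaussian cylinder of radius 0.0261 m and length L (r < R).
Charge inside radius r per length L is ρ·πr²·L, so λ_enc = ρπr² = 6.998×10^-6 C/m.
Applying ∮E·dA = Q_enc/ε₀ with the end caps contributing no flux:
E = |λ_enc|/(2πε₀r) = (6.998e-6)/(2π·8.85×10^-12·0.0261) = 4.82×10^6 N/C.

|E| = 4.82×10^6 V/m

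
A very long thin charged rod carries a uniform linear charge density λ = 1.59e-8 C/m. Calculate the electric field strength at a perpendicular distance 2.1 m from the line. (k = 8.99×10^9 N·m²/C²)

|E| ≈ 136 N/C

By cylindrical symmetry E is radial; use a coaxial Gaussian cylinder of radius 2.1 m and length L.
Q_enc = λL, so λ_enc = 1.59×10^-8 C/m.
Applying ∮E·dA = Q_enc/ε₀ with the end caps contributing no flux:
E = 2k|λ_enc|/r = 2(8.99×10^9)(1.59×10^-8)/(2.1) = 136 N/C.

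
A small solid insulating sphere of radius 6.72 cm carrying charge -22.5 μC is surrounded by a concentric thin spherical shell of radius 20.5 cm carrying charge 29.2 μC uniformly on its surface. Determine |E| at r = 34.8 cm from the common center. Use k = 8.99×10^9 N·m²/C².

Take a concentric spherical Gaussian surface of radius r = 34.8 cm (r > 20.5 cm, enclosing both).
Q_enc = (-22.5 μC) + (29.2 μC) = 6.70×10^-6 C.
Since E is radial and uniform over the Gaussian sphere, Φ = E·4πr² = Q_enc/ε₀.
E = k|Q_enc|/r² = (8.99×10^9)(6.70×10^-6)/(0.348)² = 4.97×10^5 N/C.

E ≈ 4.97e5 V/m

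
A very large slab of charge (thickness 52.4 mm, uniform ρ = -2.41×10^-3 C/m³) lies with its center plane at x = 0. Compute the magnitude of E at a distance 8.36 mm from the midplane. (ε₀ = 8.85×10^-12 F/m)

By symmetry E is perpendicular to the slab. A Gaussian pillbox from −8.36 mm to +8.36 mm (face area A) lies entirely within the slab.
Q_enc = ρ·(2x)·A and flux = 2EA, so 2EA = 2ρxA/ε₀ ⇒ E = |ρ|x/ε₀.
E = (2.41×10^-3)(0.00836)/(8.85×10^-12) = 2.28×10^6 N/C.

E ≈ 2.28×10^6 N/C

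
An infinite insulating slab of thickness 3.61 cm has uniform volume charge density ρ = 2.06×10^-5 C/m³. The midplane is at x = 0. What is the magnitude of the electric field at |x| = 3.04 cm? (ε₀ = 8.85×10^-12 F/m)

|E| = 4.20×10^4 N/C

The point |x| = 3.04 cm lies outside the slab (half-thickness 0.01805 m). A symmetric pillbox spanning the full slab encloses Q_enc = ρ·d·A.
Flux = 2EA ⇒ E = |ρ|d/(2ε₀), independent of distance outside.
E = (2.06×10^-5)(0.0361)/(2·8.85×10^-12) = 4.20×10^4 N/C.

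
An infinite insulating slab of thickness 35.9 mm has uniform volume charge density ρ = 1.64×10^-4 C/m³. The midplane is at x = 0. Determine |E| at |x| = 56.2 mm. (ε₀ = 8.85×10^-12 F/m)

E ≈ 3.33e5 N/C

The point |x| = 56.2 mm lies outside the slab (half-thickness 0.01795 m). A symmetric pillbox spanning the full slab encloses Q_enc = ρ·d·A.
Flux = 2EA ⇒ E = |ρ|d/(2ε₀), independent of distance outside.
E = (1.64e-4)(0.0359)/(2·8.85×10^-12) = 3.33×10^5 N/C.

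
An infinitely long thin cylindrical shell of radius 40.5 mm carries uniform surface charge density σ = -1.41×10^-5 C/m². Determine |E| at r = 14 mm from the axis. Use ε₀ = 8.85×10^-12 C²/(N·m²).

By cylindrical symmetry E is radial; use a coaxial Gaussian cylinder of radius 14 mm and length L (r < 40.5 mm, inside the shell).
No charge is enclosed, so Gauss's law gives E·2πrL = 0 ⇒ E = 0.

E = 0 (no enclosed charge)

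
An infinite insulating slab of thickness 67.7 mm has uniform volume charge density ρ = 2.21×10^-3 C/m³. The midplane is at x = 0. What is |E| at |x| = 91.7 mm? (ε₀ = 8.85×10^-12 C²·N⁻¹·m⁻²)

|E| = 8.45×10^6 N/C

The point |x| = 91.7 mm lies outside the slab (half-thickness 0.03385 m). A symmetric pillbox spanning the full slab encloses Q_enc = ρ·d·A.
Flux = 2EA ⇒ E = |ρ|d/(2ε₀), independent of distance outside.
E = (2.21×10^-3)(0.0677)/(2·8.85×10^-12) = 8.45×10^6 N/C.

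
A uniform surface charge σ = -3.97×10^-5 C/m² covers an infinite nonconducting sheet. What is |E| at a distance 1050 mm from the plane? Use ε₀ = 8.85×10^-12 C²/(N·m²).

2.24×10^6 N/C

The symmetry is planar: E is normal to the sheet and the same magnitude on both sides. Take a pillbox straddling the sheet with end-cap area A.
Flux Φ = 2EA and Q_enc = σA, so 2EA = σA/ε₀ ⇒ E = |σ|/(2ε₀), independent of distance.
E = |σ|/(2ε₀) = (3.97e-5)/(2·8.85×10^-12) = 2.24×10^6 N/C.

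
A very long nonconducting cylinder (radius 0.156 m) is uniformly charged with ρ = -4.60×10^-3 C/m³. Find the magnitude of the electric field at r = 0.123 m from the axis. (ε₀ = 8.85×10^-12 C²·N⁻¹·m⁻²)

E ≈ 3.20×10^7 N/C

Take a coaxial cylindrical Gaussian surface of radius r = 0.123 m and length L (r < R).
Charge inside radius r per length L is ρ·πr²·L, so λ_enc = ρπr² = -2.186×10^-4 C/m.
Gauss's law: E·2πrL = λ_enc L/ε₀.
E = |λ_enc|/(2πε₀r) = (2.186×10^-4)/(2π·8.85×10^-12·0.123) = 3.20×10^7 N/C.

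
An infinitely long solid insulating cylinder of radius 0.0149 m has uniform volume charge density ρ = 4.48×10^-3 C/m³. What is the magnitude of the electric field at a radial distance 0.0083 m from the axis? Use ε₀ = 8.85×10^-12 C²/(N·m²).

Coaxial Gaussian cylinder, radius r = 0.0083 m, length L (r < R).
Charge inside radius r per length L is ρ·πr²·L, so λ_enc = ρπr² = 9.696e-7 C/m.
Gauss's law: E·2πrL = λ_enc L/ε₀.
E = |λ_enc|/(2πε₀r) = (9.696e-7)/(2π·8.85×10^-12·0.0083) = 2.10e6 N/C.

E ≈ 2.10×10^6 N/C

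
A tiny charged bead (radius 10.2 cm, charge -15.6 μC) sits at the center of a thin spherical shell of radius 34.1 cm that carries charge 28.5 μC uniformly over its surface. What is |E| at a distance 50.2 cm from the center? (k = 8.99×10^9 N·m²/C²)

|E| ≈ 4.60e5 N/C

By spherical symmetry E is radial; choose a Gaussian sphere of radius r = 50.2 cm (r > 34.1 cm, enclosing both).
Q_enc = (-15.6 μC) + (28.5 μC) = 1.29×10^-5 C.
Since E is radial and uniform over the Gaussian sphere, Φ = E·4πr² = Q_enc/ε₀.
E = k|Q_enc|/r² = (8.99×10^9)(1.29×10^-5)/(0.502)² = 4.60×10^5 N/C.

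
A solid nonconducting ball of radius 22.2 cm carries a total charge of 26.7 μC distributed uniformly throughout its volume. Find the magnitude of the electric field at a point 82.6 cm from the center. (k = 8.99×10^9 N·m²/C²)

3.52e5 N/C

Use a concentric Gaussian sphere at r = 82.6 cm (r > R, so the entire charge is enclosed).
Q_enc = 26.7 μC = 2.67e-5 C.
By Gauss's law, ∮E·dA = E·4πr² = Q_enc/ε₀.
E = k|Q_enc|/r² = (8.99×10^9)(2.67e-5)/(0.826)² = 3.52×10^5 N/C.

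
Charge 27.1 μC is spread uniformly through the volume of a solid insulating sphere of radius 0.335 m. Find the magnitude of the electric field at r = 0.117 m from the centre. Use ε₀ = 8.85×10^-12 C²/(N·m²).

E = 7.58×10^5 N/C

By spherical symmetry E is radial; choose a Gaussian sphere of radius r = 0.117 m (r < R).
For a uniform sphere the enclosed fraction is (r/R)³, so Q_enc = (27.1 μC)(0.117/0.335)³ = 1.154×10^-6 C.
Gauss's law: E·4πr² = Q_enc/ε₀.
E = |Q_enc|/(4πε₀r²) = (1.154×10^-6)/(4π·8.85×10^-12·(0.117)²) = 7.58×10^5 N/C.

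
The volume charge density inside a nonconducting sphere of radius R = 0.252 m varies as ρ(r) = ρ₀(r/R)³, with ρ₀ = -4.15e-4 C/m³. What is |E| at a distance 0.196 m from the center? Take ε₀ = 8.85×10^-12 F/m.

Symmetry ⇒ E = E(r) r̂. Gaussian sphere of radius r = 0.196 m (r < R).
Integrate the density: Q_enc = 4π ∫₀^r ρ₀(r'/R)^3 r'² dr' = 4πρ₀ r^6/(6·R³) = -3.079e-6 C.
By Gauss's law, ∮E·dA = E·4πr² = Q_enc/ε₀.
E = |Q_enc|/(4πε₀r²) = (3.079×10^-6)/(4π·8.85×10^-12·(0.196)²) = 7.21×10^5 N/C.

|E| ≈ 7.21e5 V/m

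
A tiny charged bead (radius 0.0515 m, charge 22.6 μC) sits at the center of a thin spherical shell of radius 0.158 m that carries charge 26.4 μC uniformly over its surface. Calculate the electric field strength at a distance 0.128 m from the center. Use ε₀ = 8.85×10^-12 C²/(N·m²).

Take a concentric spherical Gaussian surface of radius r = 0.128 m (between the bodies, 0.0515 m < r < 0.158 m).
Only the inner charge is enclosed; the outer shell contributes nothing inside itself. Q_enc = 22.6 μC = 2.26×10^-5 C.
Applying ∮E·dA = Q_enc/ε₀ with Φ = E(4πr²):
E = |Q_enc|/(4πε₀r²) = (2.26e-5)/(4π·8.85×10^-12·(0.128)²) = 1.24×10^7 N/C.

1.24e7 N/C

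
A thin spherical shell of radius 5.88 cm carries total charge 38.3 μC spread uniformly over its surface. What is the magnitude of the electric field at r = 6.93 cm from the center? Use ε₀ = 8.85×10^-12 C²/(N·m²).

Take a concentric spherical Gaussian surface of radius r = 6.93 cm (r > 5.88 cm).
The entire shell is enclosed: Q_enc = 3.83×10^-5 C.
Applying ∮E·dA = Q_enc/ε₀ with Φ = E(4πr²):
E = |Q_enc|/(4πε₀r²) = (3.83×10^-5)/(4π·8.85×10^-12·(0.0693)²) = 7.17×10^7 N/C.

E ≈ 7.17e7 V/m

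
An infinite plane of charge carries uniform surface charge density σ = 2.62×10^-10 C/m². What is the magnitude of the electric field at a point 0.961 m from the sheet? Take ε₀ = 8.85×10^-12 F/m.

Choose a cylindrical pillbox piercing the sheet, end faces (area A) parallel to it.
Only the two end caps contribute flux: Φ = 2EA. With Q_enc = σA, Gauss's law gives E = |σ|/(2ε₀).
E = |σ|/(2ε₀) = (2.62e-10)/(2·8.85×10^-12) = 14.8 N/C.

E ≈ 14.8 N/C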